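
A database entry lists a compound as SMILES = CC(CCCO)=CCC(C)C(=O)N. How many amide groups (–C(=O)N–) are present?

1

The amide motif appears at heavy-atom position 11 in the SMILES.
Other groups present: 1 alkene, 1 hydroxyl.
Amide count: 1.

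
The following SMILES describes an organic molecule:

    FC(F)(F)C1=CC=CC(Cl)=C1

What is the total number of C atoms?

7

Count every carbon token in the SMILES (each C, including those in ring-closure positions and inside branches).
Carbon count: 7.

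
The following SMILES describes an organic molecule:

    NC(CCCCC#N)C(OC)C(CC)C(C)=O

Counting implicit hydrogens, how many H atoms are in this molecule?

24

Walk through each heavy atom and fill implicit hydrogens from standard valence (C 4, N 3, O 2, S 2, halogen 1):
  atom 1: N, bond orders sum to 1 (valence 3) → 2 H
  atom 2: C, bond orders sum to 3 (valence 4) → 1 H
  atom 3: C, bond orders sum to 2 (valence 4) → 2 H
  atom 4: C, bond orders sum to 2 (valence 4) → 2 H
  atom 5: C, bond orders sum to 2 (valence 4) → 2 H
  atom 6: C, bond orders sum to 2 (valence 4) → 2 H
  atom 7: C, bond orders sum to 4 (valence 4) → 0 H
  atom 8: N, bond orders sum to 3 (valence 3) → 0 H
  atom 9: C, bond orders sum to 3 (valence 4) → 1 H
  atom 10: O, bond orders sum to 2 (valence 2) → 0 H
  atom 11: C, bond orders sum to 1 (valence 4) → 3 H
  atom 12: C, bond orders sum to 3 (valence 4) → 1 H
  atom 13: C, bond orders sum to 2 (valence 4) → 2 H
  atom 14: C, bond orders sum to 1 (valence 4) → 3 H
  atom 15: C, bond orders sum to 4 (valence 4) → 0 H
  atom 16: C, bond orders sum to 1 (valence 4) → 3 H
  atom 17: O, bond orders sum to 2 (valence 2) → 0 H
Total hydrogens: 24.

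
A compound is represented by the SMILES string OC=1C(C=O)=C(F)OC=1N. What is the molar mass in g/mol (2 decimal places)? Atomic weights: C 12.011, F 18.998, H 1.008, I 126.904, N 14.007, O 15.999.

145.09 g/mol

First, the molecular formula is C5H4FNO3 (counting implicit H from valence).
  C: 5 × 12.011 = 60.055
  F: 1 × 18.998 = 18.998
  H: 4 × 1.008 = 4.032
  N: 1 × 14.007 = 14.007
  O: 3 × 15.999 = 47.997
Sum: 5×12.011 + 1×18.998 + 4×1.008 + 1×14.007 + 3×15.999 = 145.089 → 145.09 g/mol.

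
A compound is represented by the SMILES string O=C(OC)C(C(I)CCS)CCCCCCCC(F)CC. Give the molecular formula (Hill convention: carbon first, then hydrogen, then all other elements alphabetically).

C16H30FIO2S

Walk through each heavy atom and fill implicit hydrogens from standard valence (C 4, N 3, O 2, S 2, halogen 1):
  atom 1: O, bond orders sum to 2 (valence 2) → 0 H
  atom 2: C, bond orders sum to 4 (valence 4) → 0 H
  atom 3: O, bond orders sum to 2 (valence 2) → 0 H
  atom 4: C, bond orders sum to 1 (valence 4) → 3 H
  atom 5: C, bond orders sum to 3 (valence 4) → 1 H
  atom 6: C, bond orders sum to 3 (valence 4) → 1 H
  atom 7: I (halogen, monovalent) → 0 H
  atom 8: C, bond orders sum to 2 (valence 4) → 2 H
  atom 9: C, bond orders sum to 2 (valence 4) → 2 H
  atom 10: S, bond orders sum to 1 (valence 2) → 1 H
  atom 11: C, bond orders sum to 2 (valence 4) → 2 H
  atom 12: C, bond orders sum to 2 (valence 4) → 2 H
  atom 13: C, bond orders sum to 2 (valence 4) → 2 H
  atom 14: C, bond orders sum to 2 (valence 4) → 2 H
  atom 15: C, bond orders sum to 2 (valence 4) → 2 H
  atom 16: C, bond orders sum to 2 (valence 4) → 2 H
  atom 17: C, bond orders sum to 2 (valence 4) → 2 H
  atom 18: C, bond orders sum to 3 (valence 4) → 1 H
  atom 19: F (halogen, monovalent) → 0 H
  atom 20: C, bond orders sum to 2 (valence 4) → 2 H
  atom 21: C, bond orders sum to 1 (valence 4) → 3 H
Totals → C:16, H:30, F:1, I:1, O:2, S:1.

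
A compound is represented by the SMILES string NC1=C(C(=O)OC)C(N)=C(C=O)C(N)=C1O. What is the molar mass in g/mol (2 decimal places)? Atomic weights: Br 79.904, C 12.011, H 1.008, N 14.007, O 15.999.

First, the molecular formula is C9H11N3O4 (counting implicit H from valence).
  C: 9 × 12.011 = 108.099
  H: 11 × 1.008 = 11.088
  N: 3 × 14.007 = 42.021
  O: 4 × 15.999 = 63.996
Sum: 9×12.011 + 11×1.008 + 3×14.007 + 4×15.999 = 225.204 → 225.20 g/mol.

225.20 g/mol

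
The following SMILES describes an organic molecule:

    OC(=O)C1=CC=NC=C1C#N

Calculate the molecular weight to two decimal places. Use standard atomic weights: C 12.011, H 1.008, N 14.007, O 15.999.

First, the molecular formula is C7H4N2O2 (counting implicit H from valence).
  C: 7 × 12.011 = 84.077
  H: 4 × 1.008 = 4.032
  N: 2 × 14.007 = 28.014
  O: 2 × 15.999 = 31.998
Sum: 7×12.011 + 4×1.008 + 2×14.007 + 2×15.999 = 148.121 → 148.12 g/mol.

148.12 g/mol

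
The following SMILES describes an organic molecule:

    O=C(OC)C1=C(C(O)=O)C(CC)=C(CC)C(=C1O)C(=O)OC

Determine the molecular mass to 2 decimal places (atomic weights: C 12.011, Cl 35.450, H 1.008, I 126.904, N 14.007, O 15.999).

310.30 g/mol

First, the molecular formula is C15H18O7 (counting implicit H from valence).
  C: 15 × 12.011 = 180.165
  H: 18 × 1.008 = 18.144
  O: 7 × 15.999 = 111.993
Sum: 15×12.011 + 18×1.008 + 7×15.999 = 310.302 → 310.30 g/mol.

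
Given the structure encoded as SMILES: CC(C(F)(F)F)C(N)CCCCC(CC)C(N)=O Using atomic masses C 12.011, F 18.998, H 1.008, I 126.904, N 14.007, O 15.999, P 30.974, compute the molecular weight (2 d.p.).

First, the molecular formula is C12H23F3N2O (counting implicit H from valence).
  C: 12 × 12.011 = 144.132
  F: 3 × 18.998 = 56.994
  H: 23 × 1.008 = 23.184
  N: 2 × 14.007 = 28.014
  O: 1 × 15.999 = 15.999
Sum: 12×12.011 + 3×18.998 + 23×1.008 + 2×14.007 + 1×15.999 = 268.323 → 268.32 g/mol.

268.32 g/mol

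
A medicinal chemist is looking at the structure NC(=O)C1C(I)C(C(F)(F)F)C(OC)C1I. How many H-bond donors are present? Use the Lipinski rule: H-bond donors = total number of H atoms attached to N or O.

Donors: find every N or O and count the H atoms it carries.
  atom 1 (N): bond orders sum to 1 → 2 H
  atom 3 (O): bond orders sum to 2 → 0 H
  atom 13 (O): bond orders sum to 2 → 0 H
Lipinski HBD = 2.

2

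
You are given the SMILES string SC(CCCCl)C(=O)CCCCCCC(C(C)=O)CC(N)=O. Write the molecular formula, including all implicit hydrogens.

C16H28ClNO3S

Walk through each heavy atom and fill implicit hydrogens from standard valence (C 4, N 3, O 2, S 2, halogen 1):
  atom 1: S, bond orders sum to 1 (valence 2) → 1 H
  atom 2: C, bond orders sum to 3 (valence 4) → 1 H
  atom 3: C, bond orders sum to 2 (valence 4) → 2 H
  atom 4: C, bond orders sum to 2 (valence 4) → 2 H
  atom 5: C, bond orders sum to 2 (valence 4) → 2 H
  atom 6: Cl (halogen, monovalent) → 0 H
  atom 7: C, bond orders sum to 4 (valence 4) → 0 H
  atom 8: O, bond orders sum to 2 (valence 2) → 0 H
  atom 9: C, bond orders sum to 2 (valence 4) → 2 H
  atom 10: C, bond orders sum to 2 (valence 4) → 2 H
  atom 11: C, bond orders sum to 2 (valence 4) → 2 H
  atom 12: C, bond orders sum to 2 (valence 4) → 2 H
  atom 13: C, bond orders sum to 2 (valence 4) → 2 H
  atom 14: C, bond orders sum to 2 (valence 4) → 2 H
  atom 15: C, bond orders sum to 3 (valence 4) → 1 H
  atom 16: C, bond orders sum to 4 (valence 4) → 0 H
  atom 17: C, bond orders sum to 1 (valence 4) → 3 H
  atom 18: O, bond orders sum to 2 (valence 2) → 0 H
  atom 19: C, bond orders sum to 2 (valence 4) → 2 H
  atom 20: C, bond orders sum to 4 (valence 4) → 0 H
  atom 21: N, bond orders sum to 1 (valence 3) → 2 H
  atom 22: O, bond orders sum to 2 (valence 2) → 0 H
Totals → C:16, H:28, Cl:1, N:1, O:3, S:1.
In Hill order: C16H28ClNO3S.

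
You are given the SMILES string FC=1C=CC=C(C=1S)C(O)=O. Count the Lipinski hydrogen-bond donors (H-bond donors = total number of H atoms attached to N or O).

Donors: find every N or O and count the H atoms it carries.
  atom 10 (O): bond orders sum to 1 → 1 H
  atom 11 (O): bond orders sum to 2 → 0 H
Lipinski HBD = 1.

1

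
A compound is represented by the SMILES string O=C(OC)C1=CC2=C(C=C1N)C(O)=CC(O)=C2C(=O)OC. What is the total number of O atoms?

Scan the SMILES for O atoms (remember two-letter symbols like Cl and Br are single atoms).
Oxygen count: 6.

6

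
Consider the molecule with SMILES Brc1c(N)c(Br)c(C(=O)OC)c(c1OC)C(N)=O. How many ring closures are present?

In SMILES, each pair of matching ring-closure digits denotes one ring-closing bond; the number of such bonds equals the number of independent rings.
Ring-closure bonds here: 1.

1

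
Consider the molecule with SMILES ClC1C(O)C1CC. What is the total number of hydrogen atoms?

Walk through each heavy atom and fill implicit hydrogens from standard valence (C 4, N 3, O 2, S 2, halogen 1):
  atom 1: Cl (halogen, monovalent) → 0 H
  atom 2: C, bond orders sum to 3 (valence 4) → 1 H
  atom 3: C, bond orders sum to 3 (valence 4) → 1 H
  atom 4: O, bond orders sum to 1 (valence 2) → 1 H
  atom 5: C, bond orders sum to 3 (valence 4) → 1 H
  atom 6: C, bond orders sum to 2 (valence 4) → 2 H
  atom 7: C, bond orders sum to 1 (valence 4) → 3 H
Total hydrogens: 9.

9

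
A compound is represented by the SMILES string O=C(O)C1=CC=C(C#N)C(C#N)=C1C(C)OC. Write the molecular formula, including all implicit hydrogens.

Walk through each heavy atom and fill implicit hydrogens from standard valence (C 4, N 3, O 2, S 2, halogen 1):
  atom 1: O, bond orders sum to 2 (valence 2) → 0 H
  atom 2: C, bond orders sum to 4 (valence 4) → 0 H
  atom 3: O, bond orders sum to 1 (valence 2) → 1 H
  atom 4: C, bond orders sum to 4 (valence 4) → 0 H
  atom 5: C, bond orders sum to 3 (valence 4) → 1 H
  atom 6: C, bond orders sum to 3 (valence 4) → 1 H
  atom 7: C, bond orders sum to 4 (valence 4) → 0 H
  atom 8: C, bond orders sum to 4 (valence 4) → 0 H
  atom 9: N, bond orders sum to 3 (valence 3) → 0 H
  atom 10: C, bond orders sum to 4 (valence 4) → 0 H
  atom 11: C, bond orders sum to 4 (valence 4) → 0 H
  atom 12: N, bond orders sum to 3 (valence 3) → 0 H
  atom 13: C, bond orders sum to 4 (valence 4) → 0 H
  atom 14: C, bond orders sum to 3 (valence 4) → 1 H
  atom 15: C, bond orders sum to 1 (valence 4) → 3 H
  atom 16: O, bond orders sum to 2 (valence 2) → 0 H
  atom 17: C, bond orders sum to 1 (valence 4) → 3 H
Totals → C:12, H:10, N:2, O:3.

C12H10N2O3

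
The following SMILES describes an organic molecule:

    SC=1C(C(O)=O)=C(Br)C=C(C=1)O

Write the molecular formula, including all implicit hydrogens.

C7H5BrO3S

Walk through each heavy atom and fill implicit hydrogens from standard valence (C 4, N 3, O 2, S 2, halogen 1):
  atom 1: S, bond orders sum to 1 (valence 2) → 1 H
  atom 2: C, bond orders sum to 4 (valence 4) → 0 H
  atom 3: C, bond orders sum to 4 (valence 4) → 0 H
  atom 4: C, bond orders sum to 4 (valence 4) → 0 H
  atom 5: O, bond orders sum to 1 (valence 2) → 1 H
  atom 6: O, bond orders sum to 2 (valence 2) → 0 H
  atom 7: C, bond orders sum to 4 (valence 4) → 0 H
  atom 8: Br (halogen, monovalent) → 0 H
  atom 9: C, bond orders sum to 3 (valence 4) → 1 H
  atom 10: C, bond orders sum to 4 (valence 4) → 0 H
  atom 11: C, bond orders sum to 3 (valence 4) → 1 H
  atom 12: O, bond orders sum to 1 (valence 2) → 1 H
Totals → C:7, H:5, Br:1, O:3, S:1.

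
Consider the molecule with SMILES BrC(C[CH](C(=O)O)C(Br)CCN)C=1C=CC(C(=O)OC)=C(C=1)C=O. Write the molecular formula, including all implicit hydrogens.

C16H19Br2NO5

Walk through each heavy atom and fill implicit hydrogens from standard valence (C 4, N 3, O 2, S 2, halogen 1):
  atom 1: Br (halogen, monovalent) → 0 H
  atom 2: C, bond orders sum to 3 (valence 4) → 1 H
  atom 3: C, bond orders sum to 2 (valence 4) → 2 H
  atom 4: C with explicit H count 1
  atom 5: C, bond orders sum to 4 (valence 4) → 0 H
  atom 6: O, bond orders sum to 2 (valence 2) → 0 H
  atom 7: O, bond orders sum to 1 (valence 2) → 1 H
  atom 8: C, bond orders sum to 3 (valence 4) → 1 H
  atom 9: Br (halogen, monovalent) → 0 H
  atom 10: C, bond orders sum to 2 (valence 4) → 2 H
  atom 11: C, bond orders sum to 2 (valence 4) → 2 H
  atom 12: N, bond orders sum to 1 (valence 3) → 2 H
  atom 13: C, bond orders sum to 4 (valence 4) → 0 H
  atom 14: C, bond orders sum to 3 (valence 4) → 1 H
  atom 15: C, bond orders sum to 3 (valence 4) → 1 H
  atom 16: C, bond orders sum to 4 (valence 4) → 0 H
  atom 17: C, bond orders sum to 4 (valence 4) → 0 H
  atom 18: O, bond orders sum to 2 (valence 2) → 0 H
  atom 19: O, bond orders sum to 2 (valence 2) → 0 H
  atom 20: C, bond orders sum to 1 (valence 4) → 3 H
  atom 21: C, bond orders sum to 4 (valence 4) → 0 H
  atom 22: C, bond orders sum to 3 (valence 4) → 1 H
  atom 23: C, bond orders sum to 3 (valence 4) → 1 H
  atom 24: O, bond orders sum to 2 (valence 2) → 0 H
Totals → C:16, H:19, Br:2, N:1, O:5.
In Hill order: C16H19Br2NO5.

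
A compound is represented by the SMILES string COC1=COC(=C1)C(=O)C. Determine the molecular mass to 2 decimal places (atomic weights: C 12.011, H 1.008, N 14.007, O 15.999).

First, the molecular formula is C7H8O3 (counting implicit H from valence).
  C: 7 × 12.011 = 84.077
  H: 8 × 1.008 = 8.064
  O: 3 × 15.999 = 47.997
Sum: 7×12.011 + 8×1.008 + 3×15.999 = 140.138 → 140.14 g/mol.

140.14 g/mol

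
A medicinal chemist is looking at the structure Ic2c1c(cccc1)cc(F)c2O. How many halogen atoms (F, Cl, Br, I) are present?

Halogen atoms appear at heavy-atom positions 1, 11 (1×F, 1×I).
Other groups present: 1 hydroxyl.
Halogen count: 2.

2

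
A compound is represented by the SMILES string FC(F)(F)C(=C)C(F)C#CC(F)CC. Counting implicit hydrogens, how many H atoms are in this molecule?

9

Walk through each heavy atom and fill implicit hydrogens from standard valence (C 4, N 3, O 2, S 2, halogen 1):
  atom 1: F (halogen, monovalent) → 0 H
  atom 2: C, bond orders sum to 4 (valence 4) → 0 H
  atom 3: F (halogen, monovalent) → 0 H
  atom 4: F (halogen, monovalent) → 0 H
  atom 5: C, bond orders sum to 4 (valence 4) → 0 H
  atom 6: C, bond orders sum to 2 (valence 4) → 2 H
  atom 7: C, bond orders sum to 3 (valence 4) → 1 H
  atom 8: F (halogen, monovalent) → 0 H
  atom 9: C, bond orders sum to 4 (valence 4) → 0 H
  atom 10: C, bond orders sum to 4 (valence 4) → 0 H
  atom 11: C, bond orders sum to 3 (valence 4) → 1 H
  atom 12: F (halogen, monovalent) → 0 H
  atom 13: C, bond orders sum to 2 (valence 4) → 2 H
  atom 14: C, bond orders sum to 1 (valence 4) → 3 H
Total hydrogens: 9.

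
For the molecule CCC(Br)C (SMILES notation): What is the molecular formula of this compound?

C4H9Br

Walk through each heavy atom and fill implicit hydrogens from standard valence (C 4, N 3, O 2, S 2, halogen 1):
  atom 1: C, bond orders sum to 1 (valence 4) → 3 H
  atom 2: C, bond orders sum to 2 (valence 4) → 2 H
  atom 3: C, bond orders sum to 3 (valence 4) → 1 H
  atom 4: Br (halogen, monovalent) → 0 H
  atom 5: C, bond orders sum to 1 (valence 4) → 3 H
Totals → C:4, H:9, Br:1.
In Hill order: C4H9Br.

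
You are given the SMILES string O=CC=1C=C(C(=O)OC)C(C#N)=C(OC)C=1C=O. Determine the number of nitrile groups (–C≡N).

1

The nitrile motif appears at heavy-atom position 11 in the SMILES.
Other groups present: 2 aldehyde, 1 ester, 1 ether.
Nitrile count: 1.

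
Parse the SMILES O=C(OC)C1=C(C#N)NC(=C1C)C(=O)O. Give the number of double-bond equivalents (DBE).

7

Molecular formula: C9H8N2O4.
DoU = (2C + 2 + N − H − X) / 2, where X is the halogen count and O/S are ignored.
    = (2·9 + 2 + 2 − 8 − 0) / 2 = 14 / 2 = 7.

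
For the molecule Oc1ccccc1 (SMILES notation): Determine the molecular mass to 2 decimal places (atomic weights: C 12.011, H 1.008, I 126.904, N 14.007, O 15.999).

First, the molecular formula is C6H6O (counting implicit H from valence).
  C: 6 × 12.011 = 72.066
  H: 6 × 1.008 = 6.048
  O: 1 × 15.999 = 15.999
Sum: 6×12.011 + 6×1.008 + 1×15.999 = 94.113 → 94.11 g/mol.

94.11 g/mol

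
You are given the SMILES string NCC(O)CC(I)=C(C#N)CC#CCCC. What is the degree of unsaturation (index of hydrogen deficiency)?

5

Degree of unsaturation = (number of rings) + (number of π bonds).
Ring closures in the SMILES: 0.
π bonds: 1 double bond (each 1 DoU), 2 triple bonds (each 2 DoU) → 5 DoU from unsaturation.
Total DoU = 0 + 5 = 5.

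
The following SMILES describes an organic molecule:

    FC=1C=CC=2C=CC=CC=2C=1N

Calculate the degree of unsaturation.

Degree of unsaturation = (number of rings) + (number of π bonds).
Ring closures in the SMILES: 2.
π bonds: 5 double bonds (each 1 DoU) → 5 DoU from unsaturation.
Total DoU = 2 + 5 = 7.

7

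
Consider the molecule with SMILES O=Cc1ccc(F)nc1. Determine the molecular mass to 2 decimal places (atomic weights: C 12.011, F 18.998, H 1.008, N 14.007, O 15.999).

125.10 g/mol

First, the molecular formula is C6H4FNO (counting implicit H from valence).
  C: 6 × 12.011 = 72.066
  F: 1 × 18.998 = 18.998
  H: 4 × 1.008 = 4.032
  N: 1 × 14.007 = 14.007
  O: 1 × 15.999 = 15.999
Sum: 6×12.011 + 1×18.998 + 4×1.008 + 1×14.007 + 1×15.999 = 125.102 → 125.10 g/mol.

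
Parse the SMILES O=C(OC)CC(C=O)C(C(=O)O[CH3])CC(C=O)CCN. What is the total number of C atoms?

Count every carbon token in the SMILES (each C, including those in ring-closure positions and inside branches).
Carbon count: 13.

13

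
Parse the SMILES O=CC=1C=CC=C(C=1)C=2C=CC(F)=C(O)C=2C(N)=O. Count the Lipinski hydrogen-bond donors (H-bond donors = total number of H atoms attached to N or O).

Donors: find every N or O and count the H atoms it carries.
  atom 1 (O): bond orders sum to 2 → 0 H
  atom 15 (O): bond orders sum to 1 → 1 H
  atom 18 (N): bond orders sum to 1 → 2 H
  atom 19 (O): bond orders sum to 2 → 0 H
Lipinski HBD = 3.

3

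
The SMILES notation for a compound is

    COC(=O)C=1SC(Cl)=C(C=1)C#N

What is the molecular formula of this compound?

Walk through each heavy atom and fill implicit hydrogens from standard valence (C 4, N 3, O 2, S 2, halogen 1):
  atom 1: C, bond orders sum to 1 (valence 4) → 3 H
  atom 2: O, bond orders sum to 2 (valence 2) → 0 H
  atom 3: C, bond orders sum to 4 (valence 4) → 0 H
  atom 4: O, bond orders sum to 2 (valence 2) → 0 H
  atom 5: C, bond orders sum to 4 (valence 4) → 0 H
  atom 6: S, bond orders sum to 2 (valence 2) → 0 H
  atom 7: C, bond orders sum to 4 (valence 4) → 0 H
  atom 8: Cl (halogen, monovalent) → 0 H
  atom 9: C, bond orders sum to 4 (valence 4) → 0 H
  atom 10: C, bond orders sum to 3 (valence 4) → 1 H
  atom 11: C, bond orders sum to 4 (valence 4) → 0 H
  atom 12: N, bond orders sum to 3 (valence 3) → 0 H
Totals → C:7, H:4, Cl:1, N:1, O:2, S:1.
In Hill order: C7H4ClNO2S.

C7H4ClNO2S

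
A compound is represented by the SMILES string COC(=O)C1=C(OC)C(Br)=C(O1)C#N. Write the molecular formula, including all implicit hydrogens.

C8H6BrNO4

Walk through each heavy atom and fill implicit hydrogens from standard valence (C 4, N 3, O 2, S 2, halogen 1):
  atom 1: C, bond orders sum to 1 (valence 4) → 3 H
  atom 2: O, bond orders sum to 2 (valence 2) → 0 H
  atom 3: C, bond orders sum to 4 (valence 4) → 0 H
  atom 4: O, bond orders sum to 2 (valence 2) → 0 H
  atom 5: C, bond orders sum to 4 (valence 4) → 0 H
  atom 6: C, bond orders sum to 4 (valence 4) → 0 H
  atom 7: O, bond orders sum to 2 (valence 2) → 0 H
  atom 8: C, bond orders sum to 1 (valence 4) → 3 H
  atom 9: C, bond orders sum to 4 (valence 4) → 0 H
  atom 10: Br (halogen, monovalent) → 0 H
  atom 11: C, bond orders sum to 4 (valence 4) → 0 H
  atom 12: O, bond orders sum to 2 (valence 2) → 0 H
  atom 13: C, bond orders sum to 4 (valence 4) → 0 H
  atom 14: N, bond orders sum to 3 (valence 3) → 0 H
Totals → C:8, H:6, Br:1, N:1, O:4.
In Hill order: C8H6BrNO4.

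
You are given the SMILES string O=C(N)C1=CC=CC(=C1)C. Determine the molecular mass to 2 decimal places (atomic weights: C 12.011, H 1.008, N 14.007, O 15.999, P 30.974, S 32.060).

135.17 g/mol

First, the molecular formula is C8H9NO (counting implicit H from valence).
  C: 8 × 12.011 = 96.088
  H: 9 × 1.008 = 9.072
  N: 1 × 14.007 = 14.007
  O: 1 × 15.999 = 15.999
Sum: 8×12.011 + 9×1.008 + 1×14.007 + 1×15.999 = 135.166 → 135.17 g/mol.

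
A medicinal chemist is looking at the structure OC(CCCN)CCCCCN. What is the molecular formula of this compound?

C9H22N2O

Walk through each heavy atom and fill implicit hydrogens from standard valence (C 4, N 3, O 2, S 2, halogen 1):
  atom 1: O, bond orders sum to 1 (valence 2) → 1 H
  atom 2: C, bond orders sum to 3 (valence 4) → 1 H
  atom 3: C, bond orders sum to 2 (valence 4) → 2 H
  atom 4: C, bond orders sum to 2 (valence 4) → 2 H
  atom 5: C, bond orders sum to 2 (valence 4) → 2 H
  atom 6: N, bond orders sum to 1 (valence 3) → 2 H
  atom 7: C, bond orders sum to 2 (valence 4) → 2 H
  atom 8: C, bond orders sum to 2 (valence 4) → 2 H
  atom 9: C, bond orders sum to 2 (valence 4) → 2 H
  atom 10: C, bond orders sum to 2 (valence 4) → 2 H
  atom 11: C, bond orders sum to 2 (valence 4) → 2 H
  atom 12: N, bond orders sum to 1 (valence 3) → 2 H
Totals → C:9, H:22, N:2, O:1.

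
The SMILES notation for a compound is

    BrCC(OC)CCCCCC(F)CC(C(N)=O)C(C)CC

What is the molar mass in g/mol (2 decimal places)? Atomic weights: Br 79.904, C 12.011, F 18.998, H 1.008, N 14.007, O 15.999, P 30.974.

First, the molecular formula is C16H31BrFNO2 (counting implicit H from valence).
  Br: 1 × 79.904 = 79.904
  C: 16 × 12.011 = 192.176
  F: 1 × 18.998 = 18.998
  H: 31 × 1.008 = 31.248
  N: 1 × 14.007 = 14.007
  O: 2 × 15.999 = 31.998
Sum: 1×79.904 + 16×12.011 + 1×18.998 + 31×1.008 + 1×14.007 + 2×15.999 = 368.331 → 368.33 g/mol.

368.33 g/mol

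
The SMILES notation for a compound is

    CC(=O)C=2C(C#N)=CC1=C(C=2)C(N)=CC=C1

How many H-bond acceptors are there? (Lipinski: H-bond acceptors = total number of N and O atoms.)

N atoms: 2; O atoms: 1.
Lipinski HBA = 2 + 1 = 3.

3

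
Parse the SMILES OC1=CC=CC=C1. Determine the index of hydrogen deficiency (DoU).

4

Molecular formula: C6H6O.
DoU = (2C + 2 + N − H − X) / 2, where X is the halogen count and O/S are ignored.
    = (2·6 + 2 + 0 − 6 − 0) / 2 = 8 / 2 = 4.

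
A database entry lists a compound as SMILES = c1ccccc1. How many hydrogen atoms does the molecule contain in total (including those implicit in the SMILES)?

6

Walk through each heavy atom and fill implicit hydrogens from standard valence (C 4, N 3, O 2, S 2, halogen 1); for lowercase aromatic atoms, an aromatic c carries 1 H when it has two neighbours and 0 H with three, and aromatic n carries 0 H:
  atom 1: aromatic c, 2 neighbours → 1 H
  atom 2: aromatic c, 2 neighbours → 1 H
  atom 3: aromatic c, 2 neighbours → 1 H
  atom 4: aromatic c, 2 neighbours → 1 H
  atom 5: aromatic c, 2 neighbours → 1 H
  atom 6: aromatic c, 2 neighbours → 1 H
Total hydrogens: 6.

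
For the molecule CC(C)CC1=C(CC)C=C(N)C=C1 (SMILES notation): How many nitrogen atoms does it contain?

1

Scan the SMILES for N atoms (remember two-letter symbols like Cl and Br are single atoms).
Nitrogen count: 1.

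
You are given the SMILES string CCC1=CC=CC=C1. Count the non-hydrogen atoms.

8

Every atom symbol written in the SMILES (organic subset) is one heavy atom; implicit H are not written.
Heavy atoms by element → C:8.
Total: 8.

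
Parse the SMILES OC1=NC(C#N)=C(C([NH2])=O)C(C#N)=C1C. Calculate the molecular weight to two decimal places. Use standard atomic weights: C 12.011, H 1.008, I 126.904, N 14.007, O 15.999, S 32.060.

First, the molecular formula is C9H6N4O2 (counting implicit H from valence).
  C: 9 × 12.011 = 108.099
  H: 6 × 1.008 = 6.048
  N: 4 × 14.007 = 56.028
  O: 2 × 15.999 = 31.998
Sum: 9×12.011 + 6×1.008 + 4×14.007 + 2×15.999 = 202.173 → 202.17 g/mol.

202.17 g/mol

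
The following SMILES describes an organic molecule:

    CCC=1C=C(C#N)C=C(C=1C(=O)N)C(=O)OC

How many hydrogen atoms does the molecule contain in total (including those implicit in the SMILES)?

Walk through each heavy atom and fill implicit hydrogens from standard valence (C 4, N 3, O 2, S 2, halogen 1):
  atom 1: C, bond orders sum to 1 (valence 4) → 3 H
  atom 2: C, bond orders sum to 2 (valence 4) → 2 H
  atom 3: C, bond orders sum to 4 (valence 4) → 0 H
  atom 4: C, bond orders sum to 3 (valence 4) → 1 H
  atom 5: C, bond orders sum to 4 (valence 4) → 0 H
  atom 6: C, bond orders sum to 4 (valence 4) → 0 H
  atom 7: N, bond orders sum to 3 (valence 3) → 0 H
  atom 8: C, bond orders sum to 3 (valence 4) → 1 H
  atom 9: C, bond orders sum to 4 (valence 4) → 0 H
  atom 10: C, bond orders sum to 4 (valence 4) → 0 H
  atom 11: C, bond orders sum to 4 (valence 4) → 0 H
  atom 12: O, bond orders sum to 2 (valence 2) → 0 H
  atom 13: N, bond orders sum to 1 (valence 3) → 2 H
  atom 14: C, bond orders sum to 4 (valence 4) → 0 H
  atom 15: O, bond orders sum to 2 (valence 2) → 0 H
  atom 16: O, bond orders sum to 2 (valence 2) → 0 H
  atom 17: C, bond orders sum to 1 (valence 4) → 3 H
Total hydrogens: 12.

12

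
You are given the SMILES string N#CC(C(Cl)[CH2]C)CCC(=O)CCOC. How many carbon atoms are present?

Count every carbon token in the SMILES (each C, including those in ring-closure positions and inside branches).
Carbon count: 11.

11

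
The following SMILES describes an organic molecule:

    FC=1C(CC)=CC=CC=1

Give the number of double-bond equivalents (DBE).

4

Molecular formula: C8H9F.
DoU = (2C + 2 + N − H − X) / 2, where X is the halogen count and O/S are ignored.
    = (2·8 + 2 + 0 − 9 − 1) / 2 = 8 / 2 = 4.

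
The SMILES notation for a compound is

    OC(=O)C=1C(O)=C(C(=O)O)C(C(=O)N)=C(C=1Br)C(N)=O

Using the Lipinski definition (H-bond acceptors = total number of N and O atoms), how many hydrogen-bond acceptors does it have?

N atoms: 2; O atoms: 7.
Lipinski HBA = 2 + 7 = 9.

9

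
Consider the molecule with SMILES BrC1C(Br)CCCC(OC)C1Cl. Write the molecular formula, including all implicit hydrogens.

C8H13Br2ClO

Walk through each heavy atom and fill implicit hydrogens from standard valence (C 4, N 3, O 2, S 2, halogen 1):
  atom 1: Br (halogen, monovalent) → 0 H
  atom 2: C, bond orders sum to 3 (valence 4) → 1 H
  atom 3: C, bond orders sum to 3 (valence 4) → 1 H
  atom 4: Br (halogen, monovalent) → 0 H
  atom 5: C, bond orders sum to 2 (valence 4) → 2 H
  atom 6: C, bond orders sum to 2 (valence 4) → 2 H
  atom 7: C, bond orders sum to 2 (valence 4) → 2 H
  atom 8: C, bond orders sum to 3 (valence 4) → 1 H
  atom 9: O, bond orders sum to 2 (valence 2) → 0 H
  atom 10: C, bond orders sum to 1 (valence 4) → 3 H
  atom 11: C, bond orders sum to 3 (valence 4) → 1 H
  atom 12: Cl (halogen, monovalent) → 0 H
Totals → C:8, H:13, Br:2, Cl:1, O:1.
In Hill order: C8H13Br2ClO.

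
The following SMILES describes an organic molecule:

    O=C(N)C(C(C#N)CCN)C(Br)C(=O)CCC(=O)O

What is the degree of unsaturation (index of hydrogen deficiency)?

Degree of unsaturation = (number of rings) + (number of π bonds).
Ring closures in the SMILES: 0.
π bonds: 3 double bonds (each 1 DoU), 1 triple bond (each 2 DoU) → 5 DoU from unsaturation.
Total DoU = 0 + 5 = 5.

5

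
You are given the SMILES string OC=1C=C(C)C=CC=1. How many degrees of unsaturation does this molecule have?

4

Degree of unsaturation = (number of rings) + (number of π bonds).
Ring closures in the SMILES: 1.
π bonds: 3 double bonds (each 1 DoU) → 3 DoU from unsaturation.
Total DoU = 1 + 3 = 4.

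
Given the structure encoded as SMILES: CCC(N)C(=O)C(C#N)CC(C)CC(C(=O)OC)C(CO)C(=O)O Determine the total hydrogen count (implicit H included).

26

Walk through each heavy atom and fill implicit hydrogens from standard valence (C 4, N 3, O 2, S 2, halogen 1):
  atom 1: C, bond orders sum to 1 (valence 4) → 3 H
  atom 2: C, bond orders sum to 2 (valence 4) → 2 H
  atom 3: C, bond orders sum to 3 (valence 4) → 1 H
  atom 4: N, bond orders sum to 1 (valence 3) → 2 H
  atom 5: C, bond orders sum to 4 (valence 4) → 0 H
  atom 6: O, bond orders sum to 2 (valence 2) → 0 H
  atom 7: C, bond orders sum to 3 (valence 4) → 1 H
  atom 8: C, bond orders sum to 4 (valence 4) → 0 H
  atom 9: N, bond orders sum to 3 (valence 3) → 0 H
  atom 10: C, bond orders sum to 2 (valence 4) → 2 H
  atom 11: C, bond orders sum to 3 (valence 4) → 1 H
  atom 12: C, bond orders sum to 1 (valence 4) → 3 H
  atom 13: C, bond orders sum to 2 (valence 4) → 2 H
  atom 14: C, bond orders sum to 3 (valence 4) → 1 H
  atom 15: C, bond orders sum to 4 (valence 4) → 0 H
  atom 16: O, bond orders sum to 2 (valence 2) → 0 H
  atom 17: O, bond orders sum to 2 (valence 2) → 0 H
  atom 18: C, bond orders sum to 1 (valence 4) → 3 H
  atom 19: C, bond orders sum to 3 (valence 4) → 1 H
  atom 20: C, bond orders sum to 2 (valence 4) → 2 H
  atom 21: O, bond orders sum to 1 (valence 2) → 1 H
  atom 22: C, bond orders sum to 4 (valence 4) → 0 H
  atom 23: O, bond orders sum to 2 (valence 2) → 0 H
  atom 24: O, bond orders sum to 1 (valence 2) → 1 H
Total hydrogens: 26.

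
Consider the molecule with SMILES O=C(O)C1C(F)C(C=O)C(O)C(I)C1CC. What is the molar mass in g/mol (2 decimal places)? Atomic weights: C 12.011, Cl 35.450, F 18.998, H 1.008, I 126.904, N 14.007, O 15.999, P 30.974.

344.12 g/mol

First, the molecular formula is C10H14FIO4 (counting implicit H from valence).
  C: 10 × 12.011 = 120.110
  F: 1 × 18.998 = 18.998
  H: 14 × 1.008 = 14.112
  I: 1 × 126.904 = 126.904
  O: 4 × 15.999 = 63.996
Sum: 10×12.011 + 1×18.998 + 14×1.008 + 1×126.904 + 4×15.999 = 344.120 → 344.12 g/mol.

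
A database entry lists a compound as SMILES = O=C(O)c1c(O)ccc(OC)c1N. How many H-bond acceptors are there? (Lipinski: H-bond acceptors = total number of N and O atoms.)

N atoms: 1; O atoms: 4.
Lipinski HBA = 1 + 4 = 5.

5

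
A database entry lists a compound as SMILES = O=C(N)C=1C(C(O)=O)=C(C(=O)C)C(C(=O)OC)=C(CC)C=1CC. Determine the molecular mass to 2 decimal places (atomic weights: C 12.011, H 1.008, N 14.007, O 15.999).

321.33 g/mol

First, the molecular formula is C16H19NO6 (counting implicit H from valence).
  C: 16 × 12.011 = 192.176
  H: 19 × 1.008 = 19.152
  N: 1 × 14.007 = 14.007
  O: 6 × 15.999 = 95.994
Sum: 16×12.011 + 19×1.008 + 1×14.007 + 6×15.999 = 321.329 → 321.33 g/mol.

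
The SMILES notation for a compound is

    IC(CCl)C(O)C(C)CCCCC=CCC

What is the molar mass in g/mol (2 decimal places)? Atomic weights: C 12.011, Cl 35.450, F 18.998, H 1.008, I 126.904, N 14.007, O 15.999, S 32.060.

First, the molecular formula is C13H24ClIO (counting implicit H from valence).
  C: 13 × 12.011 = 156.143
  Cl: 1 × 35.450 = 35.450
  H: 24 × 1.008 = 24.192
  I: 1 × 126.904 = 126.904
  O: 1 × 15.999 = 15.999
Sum: 13×12.011 + 1×35.450 + 24×1.008 + 1×126.904 + 1×15.999 = 358.688 → 358.69 g/mol.

358.69 g/mol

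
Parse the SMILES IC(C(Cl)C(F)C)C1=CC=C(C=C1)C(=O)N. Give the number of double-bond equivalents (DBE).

5

Molecular formula: C11H12ClFINO.
DoU = (2C + 2 + N − H − X) / 2, where X is the halogen count and O/S are ignored.
    = (2·11 + 2 + 1 − 12 − 3) / 2 = 10 / 2 = 5.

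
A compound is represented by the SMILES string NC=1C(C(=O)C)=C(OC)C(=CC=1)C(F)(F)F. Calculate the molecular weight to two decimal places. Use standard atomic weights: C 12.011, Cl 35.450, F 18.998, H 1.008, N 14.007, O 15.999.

233.19 g/mol

First, the molecular formula is C10H10F3NO2 (counting implicit H from valence).
  C: 10 × 12.011 = 120.110
  F: 3 × 18.998 = 56.994
  H: 10 × 1.008 = 10.080
  N: 1 × 14.007 = 14.007
  O: 2 × 15.999 = 31.998
Sum: 10×12.011 + 3×18.998 + 10×1.008 + 1×14.007 + 2×15.999 = 233.189 → 233.19 g/mol.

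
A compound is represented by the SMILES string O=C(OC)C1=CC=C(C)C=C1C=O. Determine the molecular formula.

Walk through each heavy atom and fill implicit hydrogens from standard valence (C 4, N 3, O 2, S 2, halogen 1):
  atom 1: O, bond orders sum to 2 (valence 2) → 0 H
  atom 2: C, bond orders sum to 4 (valence 4) → 0 H
  atom 3: O, bond orders sum to 2 (valence 2) → 0 H
  atom 4: C, bond orders sum to 1 (valence 4) → 3 H
  atom 5: C, bond orders sum to 4 (valence 4) → 0 H
  atom 6: C, bond orders sum to 3 (valence 4) → 1 H
  atom 7: C, bond orders sum to 3 (valence 4) → 1 H
  atom 8: C, bond orders sum to 4 (valence 4) → 0 H
  atom 9: C, bond orders sum to 1 (valence 4) → 3 H
  atom 10: C, bond orders sum to 3 (valence 4) → 1 H
  atom 11: C, bond orders sum to 4 (valence 4) → 0 H
  atom 12: C, bond orders sum to 3 (valence 4) → 1 H
  atom 13: O, bond orders sum to 2 (valence 2) → 0 H
Totals → C:10, H:10, O:3.

C10H10O3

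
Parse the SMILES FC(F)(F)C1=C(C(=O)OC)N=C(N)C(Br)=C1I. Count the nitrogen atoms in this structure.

Scan the SMILES for N atoms (remember two-letter symbols like Cl and Br are single atoms).
Nitrogen count: 2.

2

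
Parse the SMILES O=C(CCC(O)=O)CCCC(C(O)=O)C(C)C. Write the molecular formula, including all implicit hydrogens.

Walk through each heavy atom and fill implicit hydrogens from standard valence (C 4, N 3, O 2, S 2, halogen 1):
  atom 1: O, bond orders sum to 2 (valence 2) → 0 H
  atom 2: C, bond orders sum to 4 (valence 4) → 0 H
  atom 3: C, bond orders sum to 2 (valence 4) → 2 H
  atom 4: C, bond orders sum to 2 (valence 4) → 2 H
  atom 5: C, bond orders sum to 4 (valence 4) → 0 H
  atom 6: O, bond orders sum to 1 (valence 2) → 1 H
  atom 7: O, bond orders sum to 2 (valence 2) → 0 H
  atom 8: C, bond orders sum to 2 (valence 4) → 2 H
  atom 9: C, bond orders sum to 2 (valence 4) → 2 H
  atom 10: C, bond orders sum to 2 (valence 4) → 2 H
  atom 11: C, bond orders sum to 3 (valence 4) → 1 H
  atom 12: C, bond orders sum to 4 (valence 4) → 0 H
  atom 13: O, bond orders sum to 1 (valence 2) → 1 H
  atom 14: O, bond orders sum to 2 (valence 2) → 0 H
  atom 15: C, bond orders sum to 3 (valence 4) → 1 H
  atom 16: C, bond orders sum to 1 (valence 4) → 3 H
  atom 17: C, bond orders sum to 1 (valence 4) → 3 H
Totals → C:12, H:20, O:5.
In Hill order: C12H20O5.

C12H20O5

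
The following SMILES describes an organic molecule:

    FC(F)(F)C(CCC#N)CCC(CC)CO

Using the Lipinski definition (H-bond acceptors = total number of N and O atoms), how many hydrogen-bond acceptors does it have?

N atoms: 1; O atoms: 1.
Lipinski HBA = 1 + 1 = 2.

2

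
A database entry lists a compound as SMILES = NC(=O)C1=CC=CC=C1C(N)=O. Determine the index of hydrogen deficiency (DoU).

6

Molecular formula: C8H8N2O2.
DoU = (2C + 2 + N − H − X) / 2, where X is the halogen count and O/S are ignored.
    = (2·8 + 2 + 2 − 8 − 0) / 2 = 12 / 2 = 6.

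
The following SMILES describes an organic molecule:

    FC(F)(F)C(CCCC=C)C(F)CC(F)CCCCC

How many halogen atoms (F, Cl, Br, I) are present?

5

Halogen atoms appear at heavy-atom positions 1, 3, 4, 12, 15 (5×F).
Other groups present: 1 alkene.
Halogen count: 5.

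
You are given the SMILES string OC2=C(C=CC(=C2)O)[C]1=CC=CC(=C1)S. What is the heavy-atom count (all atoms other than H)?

15

Every atom symbol written in the SMILES (organic subset) is one heavy atom; implicit H are not written.
Heavy atoms by element → C:12, O:2, S:1.
Total: 15.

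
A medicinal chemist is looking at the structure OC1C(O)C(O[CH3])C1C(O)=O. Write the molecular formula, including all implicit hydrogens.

C6H10O5

Walk through each heavy atom and fill implicit hydrogens from standard valence (C 4, N 3, O 2, S 2, halogen 1):
  atom 1: O, bond orders sum to 1 (valence 2) → 1 H
  atom 2: C, bond orders sum to 3 (valence 4) → 1 H
  atom 3: C, bond orders sum to 3 (valence 4) → 1 H
  atom 4: O, bond orders sum to 1 (valence 2) → 1 H
  atom 5: C, bond orders sum to 3 (valence 4) → 1 H
  atom 6: O, bond orders sum to 2 (valence 2) → 0 H
  atom 7: C with explicit H count 3
  atom 8: C, bond orders sum to 3 (valence 4) → 1 H
  atom 9: C, bond orders sum to 4 (valence 4) → 0 H
  atom 10: O, bond orders sum to 1 (valence 2) → 1 H
  atom 11: O, bond orders sum to 2 (valence 2) → 0 H
Totals → C:6, H:10, O:5.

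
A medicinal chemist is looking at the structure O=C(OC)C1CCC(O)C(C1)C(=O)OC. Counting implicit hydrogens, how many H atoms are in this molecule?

Walk through each heavy atom and fill implicit hydrogens from standard valence (C 4, N 3, O 2, S 2, halogen 1):
  atom 1: O, bond orders sum to 2 (valence 2) → 0 H
  atom 2: C, bond orders sum to 4 (valence 4) → 0 H
  atom 3: O, bond orders sum to 2 (valence 2) → 0 H
  atom 4: C, bond orders sum to 1 (valence 4) → 3 H
  atom 5: C, bond orders sum to 3 (valence 4) → 1 H
  atom 6: C, bond orders sum to 2 (valence 4) → 2 H
  atom 7: C, bond orders sum to 2 (valence 4) → 2 H
  atom 8: C, bond orders sum to 3 (valence 4) → 1 H
  atom 9: O, bond orders sum to 1 (valence 2) → 1 H
  atom 10: C, bond orders sum to 3 (valence 4) → 1 H
  atom 11: C, bond orders sum to 2 (valence 4) → 2 H
  atom 12: C, bond orders sum to 4 (valence 4) → 0 H
  atom 13: O, bond orders sum to 2 (valence 2) → 0 H
  atom 14: O, bond orders sum to 2 (valence 2) → 0 H
  atom 15: C, bond orders sum to 1 (valence 4) → 3 H
Total hydrogens: 16.

16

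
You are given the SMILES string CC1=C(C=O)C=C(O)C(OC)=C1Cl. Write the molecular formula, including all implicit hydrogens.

C9H9ClO3

Walk through each heavy atom and fill implicit hydrogens from standard valence (C 4, N 3, O 2, S 2, halogen 1):
  atom 1: C, bond orders sum to 1 (valence 4) → 3 H
  atom 2: C, bond orders sum to 4 (valence 4) → 0 H
  atom 3: C, bond orders sum to 4 (valence 4) → 0 H
  atom 4: C, bond orders sum to 3 (valence 4) → 1 H
  atom 5: O, bond orders sum to 2 (valence 2) → 0 H
  atom 6: C, bond orders sum to 3 (valence 4) → 1 H
  atom 7: C, bond orders sum to 4 (valence 4) → 0 H
  atom 8: O, bond orders sum to 1 (valence 2) → 1 H
  atom 9: C, bond orders sum to 4 (valence 4) → 0 H
  atom 10: O, bond orders sum to 2 (valence 2) → 0 H
  atom 11: C, bond orders sum to 1 (valence 4) → 3 H
  atom 12: C, bond orders sum to 4 (valence 4) → 0 H
  atom 13: Cl (halogen, monovalent) → 0 H
Totals → C:9, H:9, Cl:1, O:3.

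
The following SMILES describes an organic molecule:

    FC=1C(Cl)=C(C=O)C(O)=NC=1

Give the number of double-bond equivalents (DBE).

Molecular formula: C6H3ClFNO2.
DoU = (2C + 2 + N − H − X) / 2, where X is the halogen count and O/S are ignored.
    = (2·6 + 2 + 1 − 3 − 2) / 2 = 10 / 2 = 5.

5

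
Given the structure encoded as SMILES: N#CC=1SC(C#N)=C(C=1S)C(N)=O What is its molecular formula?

Walk through each heavy atom and fill implicit hydrogens from standard valence (C 4, N 3, O 2, S 2, halogen 1):
  atom 1: N, bond orders sum to 3 (valence 3) → 0 H
  atom 2: C, bond orders sum to 4 (valence 4) → 0 H
  atom 3: C, bond orders sum to 4 (valence 4) → 0 H
  atom 4: S, bond orders sum to 2 (valence 2) → 0 H
  atom 5: C, bond orders sum to 4 (valence 4) → 0 H
  atom 6: C, bond orders sum to 4 (valence 4) → 0 H
  atom 7: N, bond orders sum to 3 (valence 3) → 0 H
  atom 8: C, bond orders sum to 4 (valence 4) → 0 H
  atom 9: C, bond orders sum to 4 (valence 4) → 0 H
  atom 10: S, bond orders sum to 1 (valence 2) → 1 H
  atom 11: C, bond orders sum to 4 (valence 4) → 0 H
  atom 12: N, bond orders sum to 1 (valence 3) → 2 H
  atom 13: O, bond orders sum to 2 (valence 2) → 0 H
Totals → C:7, H:3, N:3, O:1, S:2.

C7H3N3OS2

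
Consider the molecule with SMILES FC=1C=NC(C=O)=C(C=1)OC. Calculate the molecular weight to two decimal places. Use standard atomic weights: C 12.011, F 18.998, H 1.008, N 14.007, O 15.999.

155.13 g/mol

First, the molecular formula is C7H6FNO2 (counting implicit H from valence).
  C: 7 × 12.011 = 84.077
  F: 1 × 18.998 = 18.998
  H: 6 × 1.008 = 6.048
  N: 1 × 14.007 = 14.007
  O: 2 × 15.999 = 31.998
Sum: 7×12.011 + 1×18.998 + 6×1.008 + 1×14.007 + 2×15.999 = 155.128 → 155.13 g/mol.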